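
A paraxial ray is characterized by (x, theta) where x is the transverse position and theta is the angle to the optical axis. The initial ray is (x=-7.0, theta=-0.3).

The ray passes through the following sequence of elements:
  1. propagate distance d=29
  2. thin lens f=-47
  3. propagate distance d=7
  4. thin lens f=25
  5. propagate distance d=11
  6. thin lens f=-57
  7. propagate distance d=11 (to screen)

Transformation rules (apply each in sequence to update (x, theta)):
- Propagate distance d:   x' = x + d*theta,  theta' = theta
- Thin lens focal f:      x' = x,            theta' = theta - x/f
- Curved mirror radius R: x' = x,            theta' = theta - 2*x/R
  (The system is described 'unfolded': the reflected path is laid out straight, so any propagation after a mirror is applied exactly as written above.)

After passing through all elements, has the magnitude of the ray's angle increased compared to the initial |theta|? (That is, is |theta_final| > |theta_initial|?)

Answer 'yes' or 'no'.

Initial: x=-7.0000 theta=-0.3000
After 1 (propagate distance d=29): x=-15.7000 theta=-0.3000
After 2 (thin lens f=-47): x=-15.7000 theta=-149/235 (≈-0.6340)
After 3 (propagate distance d=7): x=-1893/94 (≈-20.1383) theta=-149/235 (≈-0.6340)
After 4 (thin lens f=25): x=-1893/94 (≈-20.1383) theta=403/2350 (≈0.1715)
After 5 (propagate distance d=11): x=-21446/1175 (≈-18.2519) theta=403/2350 (≈0.1715)
After 6 (thin lens f=-57): x=-21446/1175 (≈-18.2519) theta=-19921/133950 (≈-0.1487)
After 7 (propagate distance d=11 (to screen)): x=-106559/5358 (≈-19.8878) theta=-19921/133950 (≈-0.1487)
|theta_initial|=0.3000 |theta_final|=19921/133950 (≈0.1487) -> not increased

Answer: no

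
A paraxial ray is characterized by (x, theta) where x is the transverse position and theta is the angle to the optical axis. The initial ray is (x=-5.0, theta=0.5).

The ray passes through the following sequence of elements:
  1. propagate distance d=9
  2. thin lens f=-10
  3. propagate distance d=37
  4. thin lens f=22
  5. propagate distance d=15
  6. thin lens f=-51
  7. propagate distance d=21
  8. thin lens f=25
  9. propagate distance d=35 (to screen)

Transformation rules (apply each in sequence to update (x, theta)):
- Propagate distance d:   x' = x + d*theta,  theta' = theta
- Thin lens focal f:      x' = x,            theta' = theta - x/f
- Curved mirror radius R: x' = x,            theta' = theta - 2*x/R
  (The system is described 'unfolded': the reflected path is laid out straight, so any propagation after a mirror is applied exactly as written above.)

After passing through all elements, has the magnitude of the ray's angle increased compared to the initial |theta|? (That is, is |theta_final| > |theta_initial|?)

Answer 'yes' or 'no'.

Answer: no

Derivation:
Initial: x=-5.0000 theta=0.5000
After 1 (propagate distance d=9): x=-0.5000 theta=0.5000
After 2 (thin lens f=-10): x=-0.5000 theta=0.4500
After 3 (propagate distance d=37): x=16.1500 theta=0.4500
After 4 (thin lens f=22): x=16.1500 theta=-25/88 (≈-0.2841)
After 5 (propagate distance d=15): x=5231/440 (≈11.8886) theta=-25/88 (≈-0.2841)
After 6 (thin lens f=-51): x=5231/440 (≈11.8886) theta=-13/255 (≈-0.0510)
After 7 (propagate distance d=21): x=80919/7480 (≈10.8180) theta=-13/255 (≈-0.0510)
After 8 (thin lens f=25): x=80919/7480 (≈10.8180) theta=-271357/561000 (≈-0.4837)
After 9 (propagate distance d=35 (to screen)): x=-342857/56100 (≈-6.1115) theta=-271357/561000 (≈-0.4837)
|theta_initial|=0.5000 |theta_final|=271357/561000 (≈0.4837) -> not increased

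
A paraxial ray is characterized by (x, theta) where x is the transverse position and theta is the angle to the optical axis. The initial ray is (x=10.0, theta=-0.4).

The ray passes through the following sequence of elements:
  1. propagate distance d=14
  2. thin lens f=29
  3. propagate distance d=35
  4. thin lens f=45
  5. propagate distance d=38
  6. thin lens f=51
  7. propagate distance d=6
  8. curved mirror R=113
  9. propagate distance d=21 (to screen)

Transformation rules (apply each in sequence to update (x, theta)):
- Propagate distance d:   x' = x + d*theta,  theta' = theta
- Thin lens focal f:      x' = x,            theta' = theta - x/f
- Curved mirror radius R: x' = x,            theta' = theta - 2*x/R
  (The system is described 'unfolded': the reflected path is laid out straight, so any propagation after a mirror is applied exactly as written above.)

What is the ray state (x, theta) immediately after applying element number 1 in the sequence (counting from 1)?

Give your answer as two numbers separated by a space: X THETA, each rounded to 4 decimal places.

Answer: 4.4000 -0.4000

Derivation:
Initial: x=10.0000 theta=-0.4000
After 1 (propagate distance d=14): x=4.4000 theta=-0.4000
Rounded to 4 decimal places: x = 4.4000, theta = -0.4000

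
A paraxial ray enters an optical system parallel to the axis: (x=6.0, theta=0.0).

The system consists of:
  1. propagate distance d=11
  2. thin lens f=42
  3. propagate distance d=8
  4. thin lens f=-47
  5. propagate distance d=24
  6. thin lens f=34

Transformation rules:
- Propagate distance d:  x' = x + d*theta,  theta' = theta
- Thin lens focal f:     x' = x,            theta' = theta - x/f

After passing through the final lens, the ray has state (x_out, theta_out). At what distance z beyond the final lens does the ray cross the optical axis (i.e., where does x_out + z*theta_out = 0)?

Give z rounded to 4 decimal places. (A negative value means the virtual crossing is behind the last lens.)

Answer: 25.3032

Derivation:
Initial: x=6.0000 theta=0.0000
After 1 (propagate distance d=11): x=6.0000 theta=0.0000
After 2 (thin lens f=42): x=6.0000 theta=-1/7 (≈-0.1429)
After 3 (propagate distance d=8): x=34/7 (≈4.8571) theta=-1/7 (≈-0.1429)
After 4 (thin lens f=-47): x=34/7 (≈4.8571) theta=-13/329 (≈-0.0395)
After 5 (propagate distance d=24): x=1286/329 (≈3.9088) theta=-13/329 (≈-0.0395)
After 6 (thin lens f=34): x=1286/329 (≈3.9088) theta=-864/5593 (≈-0.1545)
z_focus = -x_out/theta_out = -(1286/329)/(-864/5593) = 10931/432 ≈ 25.3032
Rounded to 4 decimal places: z = 25.3032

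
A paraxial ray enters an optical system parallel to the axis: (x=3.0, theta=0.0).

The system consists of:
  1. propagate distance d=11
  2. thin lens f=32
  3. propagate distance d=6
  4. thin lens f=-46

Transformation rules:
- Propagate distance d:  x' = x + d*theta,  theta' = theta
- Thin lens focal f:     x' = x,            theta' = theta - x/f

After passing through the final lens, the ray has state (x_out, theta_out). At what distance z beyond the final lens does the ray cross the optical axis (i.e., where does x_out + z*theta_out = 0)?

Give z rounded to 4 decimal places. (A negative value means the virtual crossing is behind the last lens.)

Answer: 59.8000

Derivation:
Initial: x=3.0000 theta=0.0000
After 1 (propagate distance d=11): x=3.0000 theta=0.0000
After 2 (thin lens f=32): x=3.0000 theta=-3/32 (≈-0.0938)
After 3 (propagate distance d=6): x=2.4375 theta=-3/32 (≈-0.0938)
After 4 (thin lens f=-46): x=2.4375 theta=-15/368 (≈-0.0408)
z_focus = -x_out/theta_out = -(2.4375)/(-15/368) = 59.8000
Rounded to 4 decimal places: z = 59.8000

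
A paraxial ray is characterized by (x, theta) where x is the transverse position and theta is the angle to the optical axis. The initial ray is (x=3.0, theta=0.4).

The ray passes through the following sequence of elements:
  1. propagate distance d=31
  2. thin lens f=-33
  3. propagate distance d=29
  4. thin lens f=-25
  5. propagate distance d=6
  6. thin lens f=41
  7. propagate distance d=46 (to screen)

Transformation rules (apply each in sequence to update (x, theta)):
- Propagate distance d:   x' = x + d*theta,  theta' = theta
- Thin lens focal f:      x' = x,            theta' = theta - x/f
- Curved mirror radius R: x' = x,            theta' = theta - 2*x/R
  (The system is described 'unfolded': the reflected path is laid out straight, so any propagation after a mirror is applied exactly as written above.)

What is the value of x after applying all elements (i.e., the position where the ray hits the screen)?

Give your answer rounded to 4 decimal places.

Initial: x=3.0000 theta=0.4000
After 1 (propagate distance d=31): x=15.4000 theta=0.4000
After 2 (thin lens f=-33): x=15.4000 theta=13/15 (≈0.8667)
After 3 (propagate distance d=29): x=608/15 (≈40.5333) theta=13/15 (≈0.8667)
After 4 (thin lens f=-25): x=608/15 (≈40.5333) theta=2.4880
After 5 (propagate distance d=6): x=20798/375 (≈55.4613) theta=2.4880
After 6 (thin lens f=41): x=20798/375 (≈55.4613) theta=3491/3075 (≈1.1353)
After 7 (propagate distance d=46 (to screen)): x=1655648/15375 (≈107.6844) theta=3491/3075 (≈1.1353)
Rounded to 4 decimal places: x = 107.6844

Answer: 107.6844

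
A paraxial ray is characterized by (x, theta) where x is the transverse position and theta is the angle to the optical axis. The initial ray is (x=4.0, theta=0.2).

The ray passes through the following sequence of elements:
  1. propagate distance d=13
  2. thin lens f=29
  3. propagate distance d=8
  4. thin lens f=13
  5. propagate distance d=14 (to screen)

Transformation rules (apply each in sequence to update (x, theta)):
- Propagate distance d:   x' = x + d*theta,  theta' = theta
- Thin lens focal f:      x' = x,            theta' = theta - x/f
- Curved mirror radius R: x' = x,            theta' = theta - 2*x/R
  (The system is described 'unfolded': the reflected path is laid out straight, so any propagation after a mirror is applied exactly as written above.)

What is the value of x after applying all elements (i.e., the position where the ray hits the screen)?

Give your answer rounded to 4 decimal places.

Initial: x=4.0000 theta=0.2000
After 1 (propagate distance d=13): x=6.6000 theta=0.2000
After 2 (thin lens f=29): x=6.6000 theta=-4/145 (≈-0.0276)
After 3 (propagate distance d=8): x=185/29 (≈6.3793) theta=-4/145 (≈-0.0276)
After 4 (thin lens f=13): x=185/29 (≈6.3793) theta=-977/1885 (≈-0.5183)
After 5 (propagate distance d=14 (to screen)): x=-57/65 (≈-0.8769) theta=-977/1885 (≈-0.5183)
Rounded to 4 decimal places: x = -0.8769

Answer: -0.8769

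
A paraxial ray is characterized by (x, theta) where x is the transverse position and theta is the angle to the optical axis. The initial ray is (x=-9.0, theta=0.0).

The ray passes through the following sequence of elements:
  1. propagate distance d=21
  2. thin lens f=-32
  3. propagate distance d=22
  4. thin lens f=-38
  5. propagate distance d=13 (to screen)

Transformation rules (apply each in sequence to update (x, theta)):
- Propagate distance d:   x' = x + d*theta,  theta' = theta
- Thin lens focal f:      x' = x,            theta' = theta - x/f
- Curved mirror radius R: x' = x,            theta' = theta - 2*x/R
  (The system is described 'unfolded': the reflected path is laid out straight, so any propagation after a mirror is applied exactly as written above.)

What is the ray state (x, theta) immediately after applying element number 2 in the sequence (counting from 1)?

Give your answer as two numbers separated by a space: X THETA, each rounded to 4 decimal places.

Initial: x=-9.0000 theta=0.0000
After 1 (propagate distance d=21): x=-9.0000 theta=0.0000
After 2 (thin lens f=-32): x=-9.0000 theta=-9/32 (≈-0.2813)
Rounded to 4 decimal places: x = -9.0000, theta = -0.2813

Answer: -9.0000 -0.2813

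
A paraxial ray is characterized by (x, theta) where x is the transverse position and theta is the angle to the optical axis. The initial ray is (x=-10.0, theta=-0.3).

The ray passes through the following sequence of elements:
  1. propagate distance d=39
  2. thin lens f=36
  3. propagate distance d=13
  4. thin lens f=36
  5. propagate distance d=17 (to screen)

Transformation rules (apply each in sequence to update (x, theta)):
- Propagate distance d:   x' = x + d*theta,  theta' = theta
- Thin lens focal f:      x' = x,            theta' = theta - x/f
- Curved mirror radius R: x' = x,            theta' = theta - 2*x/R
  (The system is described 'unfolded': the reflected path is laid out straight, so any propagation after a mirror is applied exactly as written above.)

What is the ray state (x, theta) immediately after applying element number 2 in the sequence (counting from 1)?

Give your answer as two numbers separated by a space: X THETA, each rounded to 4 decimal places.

Answer: -21.7000 0.3028

Derivation:
Initial: x=-10.0000 theta=-0.3000
After 1 (propagate distance d=39): x=-21.7000 theta=-0.3000
After 2 (thin lens f=36): x=-21.7000 theta=109/360 (≈0.3028)
Rounded to 4 decimal places: x = -21.7000, theta = 0.3028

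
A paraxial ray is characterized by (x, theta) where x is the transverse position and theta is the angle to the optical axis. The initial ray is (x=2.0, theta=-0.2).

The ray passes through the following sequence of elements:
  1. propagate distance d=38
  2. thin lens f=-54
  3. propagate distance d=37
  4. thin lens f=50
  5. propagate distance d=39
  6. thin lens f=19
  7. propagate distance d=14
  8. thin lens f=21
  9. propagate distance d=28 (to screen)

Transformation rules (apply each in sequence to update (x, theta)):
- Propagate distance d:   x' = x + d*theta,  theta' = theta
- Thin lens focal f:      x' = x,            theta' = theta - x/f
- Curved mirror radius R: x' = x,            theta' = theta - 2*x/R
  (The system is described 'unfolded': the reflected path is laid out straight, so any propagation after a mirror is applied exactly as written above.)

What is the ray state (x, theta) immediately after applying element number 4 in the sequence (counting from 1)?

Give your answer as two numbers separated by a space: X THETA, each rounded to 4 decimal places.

Answer: -16.8370 0.0330

Derivation:
Initial: x=2.0000 theta=-0.2000
After 1 (propagate distance d=38): x=-5.6000 theta=-0.2000
After 2 (thin lens f=-54): x=-5.6000 theta=-41/135 (≈-0.3037)
After 3 (propagate distance d=37): x=-2273/135 (≈-16.8370) theta=-41/135 (≈-0.3037)
After 4 (thin lens f=50): x=-2273/135 (≈-16.8370) theta=223/6750 (≈0.0330)
Rounded to 4 decimal places: x = -16.8370, theta = 0.0330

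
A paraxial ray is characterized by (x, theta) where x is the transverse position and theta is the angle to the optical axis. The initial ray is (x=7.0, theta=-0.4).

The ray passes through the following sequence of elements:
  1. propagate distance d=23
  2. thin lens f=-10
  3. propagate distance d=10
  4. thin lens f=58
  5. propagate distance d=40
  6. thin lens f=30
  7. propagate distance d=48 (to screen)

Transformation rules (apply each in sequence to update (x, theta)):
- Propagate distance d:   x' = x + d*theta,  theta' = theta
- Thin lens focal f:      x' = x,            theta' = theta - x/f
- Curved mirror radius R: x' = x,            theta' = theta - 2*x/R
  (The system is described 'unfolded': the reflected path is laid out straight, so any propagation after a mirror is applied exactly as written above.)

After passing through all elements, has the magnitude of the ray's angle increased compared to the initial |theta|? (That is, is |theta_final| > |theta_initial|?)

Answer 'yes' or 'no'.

Initial: x=7.0000 theta=-0.4000
After 1 (propagate distance d=23): x=-2.2000 theta=-0.4000
After 2 (thin lens f=-10): x=-2.2000 theta=-0.6200
After 3 (propagate distance d=10): x=-8.4000 theta=-0.6200
After 4 (thin lens f=58): x=-8.4000 theta=-689/1450 (≈-0.4752)
After 5 (propagate distance d=40): x=-3974/145 (≈-27.4069) theta=-689/1450 (≈-0.4752)
After 6 (thin lens f=30): x=-3974/145 (≈-27.4069) theta=1907/4350 (≈0.4384)
After 7 (propagate distance d=48 (to screen)): x=-4614/725 (≈-6.3641) theta=1907/4350 (≈0.4384)
|theta_initial|=0.4000 |theta_final|=1907/4350 (≈0.4384) -> increased

Answer: yes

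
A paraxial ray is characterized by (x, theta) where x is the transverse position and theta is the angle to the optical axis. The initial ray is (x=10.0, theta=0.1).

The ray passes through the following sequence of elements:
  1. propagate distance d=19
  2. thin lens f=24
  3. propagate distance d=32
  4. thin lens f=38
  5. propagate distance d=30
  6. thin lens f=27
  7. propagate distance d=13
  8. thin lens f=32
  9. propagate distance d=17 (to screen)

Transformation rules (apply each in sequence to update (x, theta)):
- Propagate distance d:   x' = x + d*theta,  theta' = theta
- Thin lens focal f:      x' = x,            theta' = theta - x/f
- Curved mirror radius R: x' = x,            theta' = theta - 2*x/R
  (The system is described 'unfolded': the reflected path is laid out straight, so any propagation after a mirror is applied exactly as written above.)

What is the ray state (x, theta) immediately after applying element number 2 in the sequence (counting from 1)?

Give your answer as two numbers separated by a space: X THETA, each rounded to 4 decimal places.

Answer: 11.9000 -0.3958

Derivation:
Initial: x=10.0000 theta=0.1000
After 1 (propagate distance d=19): x=11.9000 theta=0.1000
After 2 (thin lens f=24): x=11.9000 theta=-19/48 (≈-0.3958)
Rounded to 4 decimal places: x = 11.9000, theta = -0.3958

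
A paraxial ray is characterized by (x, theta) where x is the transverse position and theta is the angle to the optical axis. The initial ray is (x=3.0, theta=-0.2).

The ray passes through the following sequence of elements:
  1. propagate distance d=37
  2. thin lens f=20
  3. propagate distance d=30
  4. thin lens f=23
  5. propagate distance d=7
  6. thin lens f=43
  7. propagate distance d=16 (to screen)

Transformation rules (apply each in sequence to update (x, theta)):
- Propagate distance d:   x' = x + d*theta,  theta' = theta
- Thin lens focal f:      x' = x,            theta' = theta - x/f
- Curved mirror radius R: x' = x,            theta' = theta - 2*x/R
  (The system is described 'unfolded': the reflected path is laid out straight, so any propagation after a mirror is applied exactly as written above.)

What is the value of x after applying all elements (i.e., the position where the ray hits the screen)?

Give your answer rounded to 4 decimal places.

Initial: x=3.0000 theta=-0.2000
After 1 (propagate distance d=37): x=-4.4000 theta=-0.2000
After 2 (thin lens f=20): x=-4.4000 theta=0.0200
After 3 (propagate distance d=30): x=-3.8000 theta=0.0200
After 4 (thin lens f=23): x=-3.8000 theta=213/1150 (≈0.1852)
After 5 (propagate distance d=7): x=-2879/1150 (≈-2.5035) theta=213/1150 (≈0.1852)
After 6 (thin lens f=43): x=-2879/1150 (≈-2.5035) theta=6019/24725 (≈0.2434)
After 7 (propagate distance d=16 (to screen)): x=68811/49450 (≈1.3915) theta=6019/24725 (≈0.2434)
Rounded to 4 decimal places: x = 1.3915

Answer: 1.3915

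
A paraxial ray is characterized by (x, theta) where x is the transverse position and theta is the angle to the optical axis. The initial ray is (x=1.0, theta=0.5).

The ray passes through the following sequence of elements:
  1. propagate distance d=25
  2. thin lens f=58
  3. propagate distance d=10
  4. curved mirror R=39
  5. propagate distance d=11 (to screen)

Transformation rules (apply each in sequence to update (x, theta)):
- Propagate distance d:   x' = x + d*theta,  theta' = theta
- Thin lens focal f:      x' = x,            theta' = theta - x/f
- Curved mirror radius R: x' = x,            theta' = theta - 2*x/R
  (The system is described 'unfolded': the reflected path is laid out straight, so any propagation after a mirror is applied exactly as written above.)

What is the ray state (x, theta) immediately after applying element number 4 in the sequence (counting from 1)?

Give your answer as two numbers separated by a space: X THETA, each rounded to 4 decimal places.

Initial: x=1.0000 theta=0.5000
After 1 (propagate distance d=25): x=13.5000 theta=0.5000
After 2 (thin lens f=58): x=13.5000 theta=31/116 (≈0.2672)
After 3 (propagate distance d=10): x=469/29 (≈16.1724) theta=31/116 (≈0.2672)
After 4 (curved mirror R=39): x=469/29 (≈16.1724) theta=-2543/4524 (≈-0.5621)
Rounded to 4 decimal places: x = 16.1724, theta = -0.5621

Answer: 16.1724 -0.5621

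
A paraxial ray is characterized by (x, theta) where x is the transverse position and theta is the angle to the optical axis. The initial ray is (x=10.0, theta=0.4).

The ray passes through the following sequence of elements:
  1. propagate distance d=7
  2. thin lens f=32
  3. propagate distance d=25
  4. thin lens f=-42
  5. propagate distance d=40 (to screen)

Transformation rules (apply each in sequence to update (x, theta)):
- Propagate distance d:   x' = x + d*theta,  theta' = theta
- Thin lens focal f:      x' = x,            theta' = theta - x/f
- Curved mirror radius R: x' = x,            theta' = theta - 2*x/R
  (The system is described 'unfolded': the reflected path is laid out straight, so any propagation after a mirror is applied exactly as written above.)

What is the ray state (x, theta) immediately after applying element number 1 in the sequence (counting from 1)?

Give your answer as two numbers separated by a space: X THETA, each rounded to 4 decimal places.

Initial: x=10.0000 theta=0.4000
After 1 (propagate distance d=7): x=12.8000 theta=0.4000
Rounded to 4 decimal places: x = 12.8000, theta = 0.4000

Answer: 12.8000 0.4000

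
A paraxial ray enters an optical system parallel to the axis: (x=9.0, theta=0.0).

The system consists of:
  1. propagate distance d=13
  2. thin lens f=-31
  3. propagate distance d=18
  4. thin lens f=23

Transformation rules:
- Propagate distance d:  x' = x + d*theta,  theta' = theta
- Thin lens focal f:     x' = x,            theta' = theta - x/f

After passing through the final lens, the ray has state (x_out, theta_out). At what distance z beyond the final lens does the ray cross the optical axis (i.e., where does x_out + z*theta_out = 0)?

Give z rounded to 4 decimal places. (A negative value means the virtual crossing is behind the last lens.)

Answer: 43.3462

Derivation:
Initial: x=9.0000 theta=0.0000
After 1 (propagate distance d=13): x=9.0000 theta=0.0000
After 2 (thin lens f=-31): x=9.0000 theta=9/31 (≈0.2903)
After 3 (propagate distance d=18): x=441/31 (≈14.2258) theta=9/31 (≈0.2903)
After 4 (thin lens f=23): x=441/31 (≈14.2258) theta=-234/713 (≈-0.3282)
z_focus = -x_out/theta_out = -(441/31)/(-234/713) = 1127/26 ≈ 43.3462
Rounded to 4 decimal places: z = 43.3462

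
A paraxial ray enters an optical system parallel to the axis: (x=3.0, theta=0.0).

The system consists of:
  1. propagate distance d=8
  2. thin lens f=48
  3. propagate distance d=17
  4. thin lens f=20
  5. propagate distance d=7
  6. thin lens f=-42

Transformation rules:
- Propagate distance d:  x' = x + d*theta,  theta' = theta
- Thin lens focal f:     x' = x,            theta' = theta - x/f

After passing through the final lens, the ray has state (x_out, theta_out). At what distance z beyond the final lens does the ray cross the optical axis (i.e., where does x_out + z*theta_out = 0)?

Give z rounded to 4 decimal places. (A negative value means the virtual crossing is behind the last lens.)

Initial: x=3.0000 theta=0.0000
After 1 (propagate distance d=8): x=3.0000 theta=0.0000
After 2 (thin lens f=48): x=3.0000 theta=-0.0625
After 3 (propagate distance d=17): x=1.9375 theta=-0.0625
After 4 (thin lens f=20): x=1.9375 theta=-51/320 (≈-0.1594)
After 5 (propagate distance d=7): x=263/320 (≈0.8219) theta=-51/320 (≈-0.1594)
After 6 (thin lens f=-42): x=263/320 (≈0.8219) theta=-1879/13440 (≈-0.1398)
z_focus = -x_out/theta_out = -(263/320)/(-1879/13440) = 11046/1879 ≈ 5.8787
Rounded to 4 decimal places: z = 5.8787

Answer: 5.8787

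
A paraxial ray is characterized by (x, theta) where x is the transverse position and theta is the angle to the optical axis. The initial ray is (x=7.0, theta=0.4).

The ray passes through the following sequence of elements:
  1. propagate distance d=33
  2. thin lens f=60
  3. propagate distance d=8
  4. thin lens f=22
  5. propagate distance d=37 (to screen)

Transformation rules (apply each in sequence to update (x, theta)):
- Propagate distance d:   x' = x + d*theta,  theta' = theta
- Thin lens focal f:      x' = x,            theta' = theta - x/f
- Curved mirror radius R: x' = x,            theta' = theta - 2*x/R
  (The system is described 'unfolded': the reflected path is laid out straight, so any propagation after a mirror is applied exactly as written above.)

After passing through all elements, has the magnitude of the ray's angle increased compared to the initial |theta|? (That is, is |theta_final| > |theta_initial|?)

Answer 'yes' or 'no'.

Answer: yes

Derivation:
Initial: x=7.0000 theta=0.4000
After 1 (propagate distance d=33): x=20.2000 theta=0.4000
After 2 (thin lens f=60): x=20.2000 theta=19/300 (≈0.0633)
After 3 (propagate distance d=8): x=1553/75 (≈20.7067) theta=19/300 (≈0.0633)
After 4 (thin lens f=22): x=1553/75 (≈20.7067) theta=-2897/3300 (≈-0.8779)
After 5 (propagate distance d=37 (to screen)): x=-38857/3300 (≈-11.7748) theta=-2897/3300 (≈-0.8779)
|theta_initial|=0.4000 |theta_final|=2897/3300 (≈0.8779) -> increased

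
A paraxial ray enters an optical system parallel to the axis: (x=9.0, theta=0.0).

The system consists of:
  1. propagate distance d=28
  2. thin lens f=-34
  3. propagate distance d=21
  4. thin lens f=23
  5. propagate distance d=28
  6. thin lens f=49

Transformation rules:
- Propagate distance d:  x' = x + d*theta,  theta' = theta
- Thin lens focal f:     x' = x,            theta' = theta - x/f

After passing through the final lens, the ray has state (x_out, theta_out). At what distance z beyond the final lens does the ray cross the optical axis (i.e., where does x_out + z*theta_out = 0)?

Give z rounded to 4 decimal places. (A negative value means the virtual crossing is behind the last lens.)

Initial: x=9.0000 theta=0.0000
After 1 (propagate distance d=28): x=9.0000 theta=0.0000
After 2 (thin lens f=-34): x=9.0000 theta=9/34 (≈0.2647)
After 3 (propagate distance d=21): x=495/34 (≈14.5588) theta=9/34 (≈0.2647)
After 4 (thin lens f=23): x=495/34 (≈14.5588) theta=-144/391 (≈-0.3683)
After 5 (propagate distance d=28): x=3321/782 (≈4.2468) theta=-144/391 (≈-0.3683)
After 6 (thin lens f=49): x=3321/782 (≈4.2468) theta=-17433/38318 (≈-0.4550)
z_focus = -x_out/theta_out = -(3321/782)/(-17433/38318) = 18081/1937 ≈ 9.3345
Rounded to 4 decimal places: z = 9.3345

Answer: 9.3345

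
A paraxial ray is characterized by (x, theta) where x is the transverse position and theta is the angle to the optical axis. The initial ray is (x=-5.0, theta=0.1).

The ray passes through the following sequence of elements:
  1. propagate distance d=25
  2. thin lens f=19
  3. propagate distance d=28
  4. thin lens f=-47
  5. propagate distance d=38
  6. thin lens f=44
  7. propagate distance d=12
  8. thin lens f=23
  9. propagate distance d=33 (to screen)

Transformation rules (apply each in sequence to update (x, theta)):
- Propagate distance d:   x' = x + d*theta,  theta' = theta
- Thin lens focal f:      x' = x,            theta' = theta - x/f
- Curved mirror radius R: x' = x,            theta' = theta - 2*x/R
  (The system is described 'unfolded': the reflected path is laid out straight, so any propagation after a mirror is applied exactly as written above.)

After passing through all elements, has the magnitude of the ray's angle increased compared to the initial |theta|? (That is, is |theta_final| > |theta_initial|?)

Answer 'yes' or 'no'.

Answer: yes

Derivation:
Initial: x=-5.0000 theta=0.1000
After 1 (propagate distance d=25): x=-2.5000 theta=0.1000
After 2 (thin lens f=19): x=-2.5000 theta=22/95 (≈0.2316)
After 3 (propagate distance d=28): x=757/190 (≈3.9842) theta=22/95 (≈0.2316)
After 4 (thin lens f=-47): x=757/190 (≈3.9842) theta=565/1786 (≈0.3163)
After 5 (propagate distance d=38): x=142929/8930 (≈16.0055) theta=565/1786 (≈0.3163)
After 6 (thin lens f=44): x=142929/8930 (≈16.0055) theta=-18629/392920 (≈-0.0474)
After 7 (propagate distance d=12): x=758166/49115 (≈15.4365) theta=-18629/392920 (≈-0.0474)
After 8 (thin lens f=23): x=758166/49115 (≈15.4365) theta=-118069/164312 (≈-0.7186)
After 9 (propagate distance d=33 (to screen)): x=-74792691/9037160 (≈-8.2761) theta=-118069/164312 (≈-0.7186)
|theta_initial|=0.1000 |theta_final|=118069/164312 (≈0.7186) -> increased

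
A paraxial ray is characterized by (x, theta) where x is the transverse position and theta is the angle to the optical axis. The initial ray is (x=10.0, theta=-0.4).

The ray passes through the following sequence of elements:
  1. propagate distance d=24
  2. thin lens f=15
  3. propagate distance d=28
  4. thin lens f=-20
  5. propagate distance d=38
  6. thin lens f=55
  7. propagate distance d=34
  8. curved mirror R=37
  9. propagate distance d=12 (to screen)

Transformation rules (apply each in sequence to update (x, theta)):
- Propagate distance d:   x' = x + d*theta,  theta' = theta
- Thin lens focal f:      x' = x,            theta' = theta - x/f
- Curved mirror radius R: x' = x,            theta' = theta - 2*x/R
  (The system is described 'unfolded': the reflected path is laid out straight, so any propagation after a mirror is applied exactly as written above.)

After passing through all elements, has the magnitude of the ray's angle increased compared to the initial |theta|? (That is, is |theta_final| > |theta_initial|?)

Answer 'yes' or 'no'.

Initial: x=10.0000 theta=-0.4000
After 1 (propagate distance d=24): x=0.4000 theta=-0.4000
After 2 (thin lens f=15): x=0.4000 theta=-32/75 (≈-0.4267)
After 3 (propagate distance d=28): x=-866/75 (≈-11.5467) theta=-32/75 (≈-0.4267)
After 4 (thin lens f=-20): x=-866/75 (≈-11.5467) theta=-1.0040
After 5 (propagate distance d=38): x=-18637/375 (≈-49.6987) theta=-1.0040
After 6 (thin lens f=55): x=-18637/375 (≈-49.6987) theta=-4141/41250 (≈-0.1004)
After 7 (propagate distance d=34): x=-365144/6875 (≈-53.1119) theta=-4141/41250 (≈-0.1004)
After 8 (curved mirror R=37): x=-365144/6875 (≈-53.1119) theta=4228511/1526250 (≈2.7705)
After 9 (propagate distance d=12 (to screen)): x=-5053306/254375 (≈-19.8656) theta=4228511/1526250 (≈2.7705)
|theta_initial|=0.4000 |theta_final|=4228511/1526250 (≈2.7705) -> increased

Answer: yes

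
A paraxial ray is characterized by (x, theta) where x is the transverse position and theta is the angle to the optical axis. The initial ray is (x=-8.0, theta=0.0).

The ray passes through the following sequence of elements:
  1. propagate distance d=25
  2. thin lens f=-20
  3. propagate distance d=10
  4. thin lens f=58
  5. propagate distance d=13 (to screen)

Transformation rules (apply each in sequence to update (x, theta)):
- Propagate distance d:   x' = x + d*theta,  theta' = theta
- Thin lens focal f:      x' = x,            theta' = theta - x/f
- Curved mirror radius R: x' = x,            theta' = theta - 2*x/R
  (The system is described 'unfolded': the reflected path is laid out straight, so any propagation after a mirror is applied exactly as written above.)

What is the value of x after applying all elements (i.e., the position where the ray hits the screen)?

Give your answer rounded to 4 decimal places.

Initial: x=-8.0000 theta=0.0000
After 1 (propagate distance d=25): x=-8.0000 theta=0.0000
After 2 (thin lens f=-20): x=-8.0000 theta=-0.4000
After 3 (propagate distance d=10): x=-12.0000 theta=-0.4000
After 4 (thin lens f=58): x=-12.0000 theta=-28/145 (≈-0.1931)
After 5 (propagate distance d=13 (to screen)): x=-2104/145 (≈-14.5103) theta=-28/145 (≈-0.1931)
Rounded to 4 decimal places: x = -14.5103

Answer: -14.5103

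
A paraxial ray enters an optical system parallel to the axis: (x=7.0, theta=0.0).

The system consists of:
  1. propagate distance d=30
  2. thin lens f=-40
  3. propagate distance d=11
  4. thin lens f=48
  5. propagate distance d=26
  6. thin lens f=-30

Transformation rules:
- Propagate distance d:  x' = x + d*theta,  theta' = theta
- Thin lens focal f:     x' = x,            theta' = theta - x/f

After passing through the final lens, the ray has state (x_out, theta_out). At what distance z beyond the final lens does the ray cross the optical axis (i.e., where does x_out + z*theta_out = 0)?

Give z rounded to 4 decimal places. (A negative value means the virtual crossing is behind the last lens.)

Initial: x=7.0000 theta=0.0000
After 1 (propagate distance d=30): x=7.0000 theta=0.0000
After 2 (thin lens f=-40): x=7.0000 theta=0.1750
After 3 (propagate distance d=11): x=8.9250 theta=0.1750
After 4 (thin lens f=48): x=8.9250 theta=-7/640 (≈-0.0109)
After 5 (propagate distance d=26): x=553/64 (≈8.6406) theta=-7/640 (≈-0.0109)
After 6 (thin lens f=-30): x=553/64 (≈8.6406) theta=133/480 (≈0.2771)
z_focus = -x_out/theta_out = -(553/64)/(133/480) = -1185/38 ≈ -31.1842
Rounded to 4 decimal places: z = -31.1842

Answer: -31.1842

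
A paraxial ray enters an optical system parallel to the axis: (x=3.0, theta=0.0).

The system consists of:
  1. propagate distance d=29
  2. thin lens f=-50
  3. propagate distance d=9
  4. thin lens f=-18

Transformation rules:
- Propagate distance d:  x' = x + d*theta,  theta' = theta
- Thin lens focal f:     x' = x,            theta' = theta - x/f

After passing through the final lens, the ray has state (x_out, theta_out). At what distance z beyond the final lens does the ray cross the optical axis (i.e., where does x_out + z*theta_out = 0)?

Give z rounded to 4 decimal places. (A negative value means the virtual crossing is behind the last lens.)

Initial: x=3.0000 theta=0.0000
After 1 (propagate distance d=29): x=3.0000 theta=0.0000
After 2 (thin lens f=-50): x=3.0000 theta=0.0600
After 3 (propagate distance d=9): x=3.5400 theta=0.0600
After 4 (thin lens f=-18): x=3.5400 theta=77/300 (≈0.2567)
z_focus = -x_out/theta_out = -(3.5400)/(77/300) = -1062/77 ≈ -13.7922
Rounded to 4 decimal places: z = -13.7922

Answer: -13.7922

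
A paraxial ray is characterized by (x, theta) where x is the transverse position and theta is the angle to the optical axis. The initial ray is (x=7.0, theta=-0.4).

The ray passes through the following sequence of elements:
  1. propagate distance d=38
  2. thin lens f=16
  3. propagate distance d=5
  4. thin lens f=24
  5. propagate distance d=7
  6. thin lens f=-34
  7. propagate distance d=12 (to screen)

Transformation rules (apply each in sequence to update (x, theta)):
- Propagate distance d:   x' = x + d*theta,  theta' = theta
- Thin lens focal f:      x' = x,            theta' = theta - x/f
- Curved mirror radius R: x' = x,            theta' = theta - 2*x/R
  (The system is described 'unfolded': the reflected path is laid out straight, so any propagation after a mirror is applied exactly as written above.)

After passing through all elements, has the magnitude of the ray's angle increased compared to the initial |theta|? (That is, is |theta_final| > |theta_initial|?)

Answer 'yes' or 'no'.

Initial: x=7.0000 theta=-0.4000
After 1 (propagate distance d=38): x=-8.2000 theta=-0.4000
After 2 (thin lens f=16): x=-8.2000 theta=0.1125
After 3 (propagate distance d=5): x=-7.6375 theta=0.1125
After 4 (thin lens f=24): x=-7.6375 theta=827/1920 (≈0.4307)
After 5 (propagate distance d=7): x=-1775/384 (≈-4.6224) theta=827/1920 (≈0.4307)
After 6 (thin lens f=-34): x=-1775/384 (≈-4.6224) theta=19243/65280 (≈0.2948)
After 7 (propagate distance d=12 (to screen)): x=-35417/32640 (≈-1.0851) theta=19243/65280 (≈0.2948)
|theta_initial|=0.4000 |theta_final|=19243/65280 (≈0.2948) -> not increased

Answer: no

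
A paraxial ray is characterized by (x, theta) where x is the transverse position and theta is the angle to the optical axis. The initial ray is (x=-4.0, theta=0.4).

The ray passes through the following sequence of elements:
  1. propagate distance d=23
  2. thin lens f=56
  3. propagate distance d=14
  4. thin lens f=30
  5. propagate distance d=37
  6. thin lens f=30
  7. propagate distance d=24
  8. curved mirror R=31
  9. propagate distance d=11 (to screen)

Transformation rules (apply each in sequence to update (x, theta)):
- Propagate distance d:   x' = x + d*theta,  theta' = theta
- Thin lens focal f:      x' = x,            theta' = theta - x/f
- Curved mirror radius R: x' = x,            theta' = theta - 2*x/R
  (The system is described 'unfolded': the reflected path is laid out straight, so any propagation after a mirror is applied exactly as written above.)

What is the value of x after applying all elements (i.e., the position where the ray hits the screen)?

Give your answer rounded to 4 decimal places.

Answer: -2.9941

Derivation:
Initial: x=-4.0000 theta=0.4000
After 1 (propagate distance d=23): x=5.2000 theta=0.4000
After 2 (thin lens f=56): x=5.2000 theta=43/140 (≈0.3071)
After 3 (propagate distance d=14): x=9.5000 theta=43/140 (≈0.3071)
After 4 (thin lens f=30): x=9.5000 theta=-1/105 (≈-0.0095)
After 5 (propagate distance d=37): x=1921/210 (≈9.1476) theta=-1/105 (≈-0.0095)
After 6 (thin lens f=30): x=1921/210 (≈9.1476) theta=-283/900 (≈-0.3144)
After 7 (propagate distance d=24): x=1681/1050 (≈1.6010) theta=-283/900 (≈-0.3144)
After 8 (curved mirror R=31): x=1681/1050 (≈1.6010) theta=-81583/195300 (≈-0.4177)
After 9 (propagate distance d=11 (to screen)): x=-584747/195300 (≈-2.9941) theta=-81583/195300 (≈-0.4177)
Rounded to 4 decimal places: x = -2.9941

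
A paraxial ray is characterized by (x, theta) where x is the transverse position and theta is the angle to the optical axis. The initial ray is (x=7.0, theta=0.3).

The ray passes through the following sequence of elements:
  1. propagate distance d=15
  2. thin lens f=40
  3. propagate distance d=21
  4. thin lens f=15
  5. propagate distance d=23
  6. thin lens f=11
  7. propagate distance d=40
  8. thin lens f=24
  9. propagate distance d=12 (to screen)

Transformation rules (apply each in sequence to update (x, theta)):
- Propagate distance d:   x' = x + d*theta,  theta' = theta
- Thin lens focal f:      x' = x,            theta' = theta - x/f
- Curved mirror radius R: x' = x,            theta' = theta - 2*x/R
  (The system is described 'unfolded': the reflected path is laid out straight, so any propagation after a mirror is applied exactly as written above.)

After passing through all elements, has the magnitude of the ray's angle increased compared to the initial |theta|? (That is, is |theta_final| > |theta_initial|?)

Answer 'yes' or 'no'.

Answer: yes

Derivation:
Initial: x=7.0000 theta=0.3000
After 1 (propagate distance d=15): x=11.5000 theta=0.3000
After 2 (thin lens f=40): x=11.5000 theta=0.0125
After 3 (propagate distance d=21): x=11.7625 theta=0.0125
After 4 (thin lens f=15): x=11.7625 theta=-463/600 (≈-0.7717)
After 5 (propagate distance d=23): x=-7183/1200 (≈-5.9858) theta=-463/600 (≈-0.7717)
After 6 (thin lens f=11): x=-7183/1200 (≈-5.9858) theta=-0.2275
After 7 (propagate distance d=40): x=-18103/1200 (≈-15.0858) theta=-0.2275
After 8 (thin lens f=24): x=-18103/1200 (≈-15.0858) theta=11551/28800 (≈0.4011)
After 9 (propagate distance d=12 (to screen)): x=-4931/480 (≈-10.2729) theta=11551/28800 (≈0.4011)
|theta_initial|=0.3000 |theta_final|=11551/28800 (≈0.4011) -> increased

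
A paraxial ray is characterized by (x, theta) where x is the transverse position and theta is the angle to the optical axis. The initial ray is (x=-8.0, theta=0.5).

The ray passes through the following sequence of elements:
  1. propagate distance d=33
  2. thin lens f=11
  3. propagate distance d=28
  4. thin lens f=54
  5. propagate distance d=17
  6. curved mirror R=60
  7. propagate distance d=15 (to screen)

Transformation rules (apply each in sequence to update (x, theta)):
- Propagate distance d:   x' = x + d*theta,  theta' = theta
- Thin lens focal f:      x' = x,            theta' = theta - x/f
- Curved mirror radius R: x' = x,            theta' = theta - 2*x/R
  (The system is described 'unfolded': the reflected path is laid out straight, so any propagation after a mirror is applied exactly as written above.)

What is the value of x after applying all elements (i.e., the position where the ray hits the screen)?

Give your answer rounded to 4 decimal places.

Answer: -6.3531

Derivation:
Initial: x=-8.0000 theta=0.5000
After 1 (propagate distance d=33): x=8.5000 theta=0.5000
After 2 (thin lens f=11): x=8.5000 theta=-3/11 (≈-0.2727)
After 3 (propagate distance d=28): x=19/22 (≈0.8636) theta=-3/11 (≈-0.2727)
After 4 (thin lens f=54): x=19/22 (≈0.8636) theta=-343/1188 (≈-0.2887)
After 5 (propagate distance d=17): x=-4805/1188 (≈-4.0446) theta=-343/1188 (≈-0.2887)
After 6 (curved mirror R=60): x=-4805/1188 (≈-4.0446) theta=-1097/7128 (≈-0.1539)
After 7 (propagate distance d=15 (to screen)): x=-15095/2376 (≈-6.3531) theta=-1097/7128 (≈-0.1539)
Rounded to 4 decimal places: x = -6.3531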